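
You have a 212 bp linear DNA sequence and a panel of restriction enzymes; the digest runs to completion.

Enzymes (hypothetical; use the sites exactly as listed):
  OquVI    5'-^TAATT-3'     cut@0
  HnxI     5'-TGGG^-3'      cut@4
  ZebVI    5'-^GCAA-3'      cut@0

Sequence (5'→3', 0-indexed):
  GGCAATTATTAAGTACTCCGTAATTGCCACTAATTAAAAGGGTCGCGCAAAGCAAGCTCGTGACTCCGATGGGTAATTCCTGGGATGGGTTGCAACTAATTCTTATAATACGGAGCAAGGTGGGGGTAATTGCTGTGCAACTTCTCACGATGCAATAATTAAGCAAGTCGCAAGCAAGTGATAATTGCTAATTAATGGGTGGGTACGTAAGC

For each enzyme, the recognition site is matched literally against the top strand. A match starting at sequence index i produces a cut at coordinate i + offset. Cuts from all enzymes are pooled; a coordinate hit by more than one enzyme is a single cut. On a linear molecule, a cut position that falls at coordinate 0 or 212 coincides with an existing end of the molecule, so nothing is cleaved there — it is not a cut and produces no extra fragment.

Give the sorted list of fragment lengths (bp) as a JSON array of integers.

Scan for sites:
  OquVI (TAATT, off=0): starts [20, 30, 73, 96, 126, 155, 181, 188] → cuts [20, 30, 73, 96, 126, 155, 181, 188]
  HnxI (TGGG, off=4): starts [69, 80, 85, 120, 195, 199] → cuts [73, 84, 89, 124, 199, 203]
  ZebVI (GCAA, off=0): starts [1, 46, 51, 91, 114, 136, 151, 162, 169, 173] → cuts [1, 46, 51, 91, 114, 136, 151, 162, 169, 173]

All cut coordinates (distinct, sorted): [1, 20, 30, 46, 51, 73, 84, 89, 91, 96, 114, 124, 126, 136, 151, 155, 162, 169, 173, 181, 188, 199, 203]

Fragments:
  [0,1): 1 bp
  [1,20): 19 bp
  [20,30): 10 bp
  [30,46): 16 bp
  [46,51): 5 bp
  [51,73): 22 bp
  [73,84): 11 bp
  [84,89): 5 bp
  [89,91): 2 bp
  [91,96): 5 bp
  [96,114): 18 bp
  [114,124): 10 bp
  [124,126): 2 bp
  [126,136): 10 bp
  [136,151): 15 bp
  [151,155): 4 bp
  [155,162): 7 bp
  [162,169): 7 bp
  [169,173): 4 bp
  [173,181): 8 bp
  [181,188): 7 bp
  [188,199): 11 bp
  [199,203): 4 bp
  [203,212): 9 bp

[1,2,2,4,4,4,5,5,5,7,7,7,8,9,10,10,10,11,11,15,16,18,19,22]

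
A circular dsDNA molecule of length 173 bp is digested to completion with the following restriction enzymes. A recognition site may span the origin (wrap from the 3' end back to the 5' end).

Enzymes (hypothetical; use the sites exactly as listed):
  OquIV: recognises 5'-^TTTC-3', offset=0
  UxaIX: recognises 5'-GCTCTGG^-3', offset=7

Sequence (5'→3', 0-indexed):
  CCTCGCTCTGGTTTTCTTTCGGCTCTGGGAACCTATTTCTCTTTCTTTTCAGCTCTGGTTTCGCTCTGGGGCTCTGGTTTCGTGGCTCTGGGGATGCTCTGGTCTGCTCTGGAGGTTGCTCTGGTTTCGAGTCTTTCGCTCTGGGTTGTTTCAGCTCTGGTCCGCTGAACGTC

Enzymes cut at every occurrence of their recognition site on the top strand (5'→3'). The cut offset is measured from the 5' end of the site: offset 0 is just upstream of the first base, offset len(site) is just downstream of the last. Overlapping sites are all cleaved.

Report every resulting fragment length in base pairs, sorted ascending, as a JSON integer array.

Per-enzyme occurrences:
  OquIV (TTTC, off=0): starts [12, 16, 35, 41, 46, 58, 77, 124, 133, 148] → cuts [12, 16, 35, 41, 46, 58, 77, 124, 133, 148]
  UxaIX (GCTCTGG, off=7): starts [4, 21, 51, 62, 70, 84, 95, 105, 117, 137, 153] → cuts [11, 28, 58, 69, 77, 91, 102, 112, 124, 144, 160]

Pooled cuts: [11, 12, 16, 28, 35, 41, 46, 58, 69, 77, 91, 102, 112, 124, 133, 144, 148, 160]

Fragment lengths:
  11→12: 1 bp
  12→16: 4 bp
  16→28: 12 bp
  28→35: 7 bp
  35→41: 6 bp
  41→46: 5 bp
  46→58: 12 bp
  58→69: 11 bp
  69→77: 8 bp
  77→91: 14 bp
  91→102: 11 bp
  102→112: 10 bp
  112→124: 12 bp
  124→133: 9 bp
  133→144: 11 bp
  144→148: 4 bp
  148→160: 12 bp
  160→11 (wrap): 173-160+11 = 24 bp

[1,4,4,5,6,7,8,9,10,11,11,11,12,12,12,12,14,24]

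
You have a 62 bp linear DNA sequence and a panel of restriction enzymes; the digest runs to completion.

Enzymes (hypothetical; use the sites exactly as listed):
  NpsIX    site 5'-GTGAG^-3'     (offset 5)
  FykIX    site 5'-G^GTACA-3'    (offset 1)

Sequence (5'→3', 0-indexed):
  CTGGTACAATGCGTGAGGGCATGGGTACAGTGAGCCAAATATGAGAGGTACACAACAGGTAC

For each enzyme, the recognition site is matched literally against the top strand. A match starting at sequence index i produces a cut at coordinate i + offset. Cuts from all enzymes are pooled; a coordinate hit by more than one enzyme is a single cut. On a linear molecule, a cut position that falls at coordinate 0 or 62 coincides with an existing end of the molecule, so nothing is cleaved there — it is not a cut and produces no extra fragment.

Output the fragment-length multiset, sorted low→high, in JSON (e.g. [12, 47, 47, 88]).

Per-enzyme occurrences:
  NpsIX (GTGAG, off=5): starts [12, 29] → cuts [17, 34]
  FykIX (GGTACA, off=1): starts [2, 23, 46] → cuts [3, 24, 47]

Pooled cuts: [3, 17, 24, 34, 47]

Fragment lengths:
  [0,3): 3 bp
  [3,17): 14 bp
  [17,24): 7 bp
  [24,34): 10 bp
  [34,47): 13 bp
  [47,62): 15 bp

[3,7,10,13,14,15]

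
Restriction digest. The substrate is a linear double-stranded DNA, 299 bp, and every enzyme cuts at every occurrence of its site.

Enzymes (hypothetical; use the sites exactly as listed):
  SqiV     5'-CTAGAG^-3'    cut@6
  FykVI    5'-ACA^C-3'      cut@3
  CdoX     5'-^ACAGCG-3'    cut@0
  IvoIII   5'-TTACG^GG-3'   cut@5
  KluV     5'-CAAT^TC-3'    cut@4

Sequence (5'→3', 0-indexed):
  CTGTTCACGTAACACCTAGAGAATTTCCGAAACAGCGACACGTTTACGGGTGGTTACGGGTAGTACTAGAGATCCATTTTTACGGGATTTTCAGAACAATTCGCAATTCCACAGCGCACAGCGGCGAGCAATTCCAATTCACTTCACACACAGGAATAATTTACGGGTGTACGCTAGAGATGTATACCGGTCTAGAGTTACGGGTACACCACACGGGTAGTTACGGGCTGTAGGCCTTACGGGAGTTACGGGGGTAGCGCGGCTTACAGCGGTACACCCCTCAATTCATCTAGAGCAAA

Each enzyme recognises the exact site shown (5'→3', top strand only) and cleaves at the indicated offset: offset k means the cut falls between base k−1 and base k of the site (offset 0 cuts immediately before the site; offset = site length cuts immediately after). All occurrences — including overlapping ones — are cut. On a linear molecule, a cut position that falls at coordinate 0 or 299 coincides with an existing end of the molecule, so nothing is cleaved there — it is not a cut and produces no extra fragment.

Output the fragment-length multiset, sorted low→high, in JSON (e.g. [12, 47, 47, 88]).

[2,3,4,5,5,6,6,7,7,7,8,9,9,9,10,10,10,10,11,12,13,13,14,14,15,15,15,16,16,18]

Scan for sites:
  SqiV CTAGAG/6: at [15, 65, 173, 191, 289] ⇒ [21, 71, 179, 197, 295]
  FykVI ACAC/3: at [11, 37, 145, 147, 205, 210, 273] ⇒ [14, 40, 148, 150, 208, 213, 276]
  CdoX ACAGCG/0: at [31, 110, 117, 265] ⇒ [31, 110, 117, 265]
  IvoIII TTACGGG/5: at [43, 53, 79, 160, 197, 220, 236, 245] ⇒ [48, 58, 84, 165, 202, 225, 241, 250]
  KluV CAATTC/4: at [96, 103, 128, 134, 281] ⇒ [100, 107, 132, 138, 285]

All cut coordinates (distinct, sorted): [14, 21, 31, 40, 48, 58, 71, 84, 100, 107, 110, 117, 132, 138, 148, 150, 165, 179, 197, 202, 208, 213, 225, 241, 250, 265, 276, 285, 295]

Fragment lengths:
  [0,14): 14 bp
  [14,21): 7 bp
  [21,31): 10 bp
  [31,40): 9 bp
  [40,48): 8 bp
  [48,58): 10 bp
  [58,71): 13 bp
  [71,84): 13 bp
  [84,100): 16 bp
  [100,107): 7 bp
  [107,110): 3 bp
  [110,117): 7 bp
  [117,132): 15 bp
  [132,138): 6 bp
  [138,148): 10 bp
  [148,150): 2 bp
  [150,165): 15 bp
  [165,179): 14 bp
  [179,197): 18 bp
  [197,202): 5 bp
  [202,208): 6 bp
  [208,213): 5 bp
  [213,225): 12 bp
  [225,241): 16 bp
  [241,250): 9 bp
  [250,265): 15 bp
  [265,276): 11 bp
  [276,285): 9 bp
  [285,295): 10 bp
  [295,299): 4 bp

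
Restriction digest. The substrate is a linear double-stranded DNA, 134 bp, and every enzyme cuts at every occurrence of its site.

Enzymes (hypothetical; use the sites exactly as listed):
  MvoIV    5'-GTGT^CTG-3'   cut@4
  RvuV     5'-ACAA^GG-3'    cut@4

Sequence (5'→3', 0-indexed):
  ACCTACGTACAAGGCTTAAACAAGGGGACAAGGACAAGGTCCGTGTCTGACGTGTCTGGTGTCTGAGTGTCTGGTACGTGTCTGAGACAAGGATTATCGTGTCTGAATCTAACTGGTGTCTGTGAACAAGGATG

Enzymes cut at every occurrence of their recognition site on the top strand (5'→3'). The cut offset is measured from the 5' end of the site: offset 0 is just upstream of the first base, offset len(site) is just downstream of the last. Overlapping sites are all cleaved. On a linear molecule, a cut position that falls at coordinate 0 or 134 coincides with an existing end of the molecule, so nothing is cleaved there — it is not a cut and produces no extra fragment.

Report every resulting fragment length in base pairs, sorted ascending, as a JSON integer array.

Scan for sites:
  MvoIV GTGTCTG/4: at [42, 51, 58, 66, 77, 98, 115] ⇒ [46, 55, 62, 70, 81, 102, 119]
  RvuV ACAAGG/4: at [8, 19, 27, 33, 86, 125] ⇒ [12, 23, 31, 37, 90, 129]

All cut coordinates (distinct, sorted): [12, 23, 31, 37, 46, 55, 62, 70, 81, 90, 102, 119, 129]

Fragment lengths:
  [0,12): 12 bp
  [12,23): 11 bp
  [23,31): 8 bp
  [31,37): 6 bp
  [37,46): 9 bp
  [46,55): 9 bp
  [55,62): 7 bp
  [62,70): 8 bp
  [70,81): 11 bp
  [81,90): 9 bp
  [90,102): 12 bp
  [102,119): 17 bp
  [119,129): 10 bp
  [129,134): 5 bp

[5,6,7,8,8,9,9,9,10,11,11,12,12,17]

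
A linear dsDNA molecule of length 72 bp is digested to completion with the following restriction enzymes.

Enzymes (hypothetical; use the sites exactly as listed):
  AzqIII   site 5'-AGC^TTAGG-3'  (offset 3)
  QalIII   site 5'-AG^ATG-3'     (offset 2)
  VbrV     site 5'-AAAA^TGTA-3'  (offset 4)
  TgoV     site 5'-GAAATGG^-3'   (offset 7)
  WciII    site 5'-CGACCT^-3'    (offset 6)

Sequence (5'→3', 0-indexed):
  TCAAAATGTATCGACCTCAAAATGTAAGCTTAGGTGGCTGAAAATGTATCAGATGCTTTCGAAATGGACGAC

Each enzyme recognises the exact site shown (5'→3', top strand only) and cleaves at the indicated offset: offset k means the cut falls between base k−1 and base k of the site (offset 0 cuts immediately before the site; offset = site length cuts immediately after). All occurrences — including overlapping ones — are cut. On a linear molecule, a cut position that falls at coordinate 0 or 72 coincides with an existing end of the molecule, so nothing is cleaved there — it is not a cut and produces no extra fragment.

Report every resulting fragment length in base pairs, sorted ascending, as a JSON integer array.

[5,5,6,7,8,11,15,15]

Scan for sites:
  AzqIII (AGCTTAGG, off=3): starts [26] → cuts [29]
  QalIII (AGATG, off=2): starts [50] → cuts [52]
  VbrV (AAAATGTA, off=4): starts [2, 18, 40] → cuts [6, 22, 44]
  TgoV (GAAATGG, off=7): starts [60] → cuts [67]
  WciII (CGACCT, off=6): starts [11] → cuts [17]

All cut coordinates (distinct, sorted): [6, 17, 22, 29, 44, 52, 67]

Fragment lengths:
  [0,6): 6 bp
  [6,17): 11 bp
  [17,22): 5 bp
  [22,29): 7 bp
  [29,44): 15 bp
  [44,52): 8 bp
  [52,67): 15 bp
  [67,72): 5 bp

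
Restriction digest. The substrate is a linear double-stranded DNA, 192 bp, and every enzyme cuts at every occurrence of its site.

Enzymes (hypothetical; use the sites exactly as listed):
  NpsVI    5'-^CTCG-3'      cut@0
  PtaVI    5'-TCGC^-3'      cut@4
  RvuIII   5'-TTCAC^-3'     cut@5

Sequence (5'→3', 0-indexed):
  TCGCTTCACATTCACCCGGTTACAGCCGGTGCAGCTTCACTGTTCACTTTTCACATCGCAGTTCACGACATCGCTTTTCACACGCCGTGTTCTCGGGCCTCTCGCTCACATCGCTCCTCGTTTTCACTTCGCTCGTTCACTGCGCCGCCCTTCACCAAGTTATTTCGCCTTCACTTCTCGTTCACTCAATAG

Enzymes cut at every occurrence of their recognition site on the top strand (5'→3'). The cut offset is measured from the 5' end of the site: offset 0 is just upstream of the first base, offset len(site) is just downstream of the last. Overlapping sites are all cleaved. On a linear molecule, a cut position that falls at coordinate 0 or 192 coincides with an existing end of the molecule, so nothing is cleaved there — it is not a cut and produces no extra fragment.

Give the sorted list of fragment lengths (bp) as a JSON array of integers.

[1,2,2,4,4,5,5,5,6,6,7,7,7,7,7,8,8,9,9,9,10,11,13,15,25]

Site scan:
  NpsVI CTCG/0: at [91, 100, 116, 131, 176] ⇒ [91, 100, 116, 131, 176]
  PtaVI TCGC/4: at [0, 55, 70, 101, 110, 128, 164] ⇒ [4, 59, 74, 105, 114, 132, 168]
  RvuIII TTCAC/5: at [4, 10, 35, 42, 49, 61, 76, 122, 135, 150, 169, 180] ⇒ [9, 15, 40, 47, 54, 66, 81, 127, 140, 155, 174, 185]

All cut coordinates (distinct, sorted): [4, 9, 15, 40, 47, 54, 59, 66, 74, 81, 91, 100, 105, 114, 116, 127, 131, 132, 140, 155, 168, 174, 176, 185]

Fragments:
  [0,4): 4 bp
  [4,9): 5 bp
  [9,15): 6 bp
  [15,40): 25 bp
  [40,47): 7 bp
  [47,54): 7 bp
  [54,59): 5 bp
  [59,66): 7 bp
  [66,74): 8 bp
  [74,81): 7 bp
  [81,91): 10 bp
  [91,100): 9 bp
  [100,105): 5 bp
  [105,114): 9 bp
  [114,116): 2 bp
  [116,127): 11 bp
  [127,131): 4 bp
  [131,132): 1 bp
  [132,140): 8 bp
  [140,155): 15 bp
  [155,168): 13 bp
  [168,174): 6 bp
  [174,176): 2 bp
  [176,185): 9 bp
  [185,192): 7 bp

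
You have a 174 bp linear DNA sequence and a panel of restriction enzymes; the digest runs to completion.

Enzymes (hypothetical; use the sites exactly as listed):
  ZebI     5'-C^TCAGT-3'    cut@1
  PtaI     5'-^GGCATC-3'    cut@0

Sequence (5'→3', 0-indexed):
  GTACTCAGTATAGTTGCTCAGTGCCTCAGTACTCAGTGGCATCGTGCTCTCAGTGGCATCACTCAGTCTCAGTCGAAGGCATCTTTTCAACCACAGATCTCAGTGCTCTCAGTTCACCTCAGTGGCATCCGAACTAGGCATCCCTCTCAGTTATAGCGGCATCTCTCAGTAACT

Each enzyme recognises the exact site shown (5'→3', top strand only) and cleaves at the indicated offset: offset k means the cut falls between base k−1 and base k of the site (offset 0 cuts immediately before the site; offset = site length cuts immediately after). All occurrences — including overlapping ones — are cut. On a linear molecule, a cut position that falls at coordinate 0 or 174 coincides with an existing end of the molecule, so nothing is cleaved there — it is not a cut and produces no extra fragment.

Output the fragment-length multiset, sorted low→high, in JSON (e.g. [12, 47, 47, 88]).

[4,5,5,5,6,7,8,8,8,9,9,9,10,10,11,12,13,13,22]

Per-enzyme occurrences:
  ZebI CTCAGT/1: at [3, 16, 24, 31, 48, 61, 67, 98, 107, 117, 145, 164] ⇒ [4, 17, 25, 32, 49, 62, 68, 99, 108, 118, 146, 165]
  PtaI GGCATC/0: at [37, 54, 77, 123, 136, 157] ⇒ [37, 54, 77, 123, 136, 157]

All cut coordinates (distinct, sorted): [4, 17, 25, 32, 37, 49, 54, 62, 68, 77, 99, 108, 118, 123, 136, 146, 157, 165]

Fragment lengths:
  [0,4): 4 bp
  [4,17): 13 bp
  [17,25): 8 bp
  [25,32): 7 bp
  [32,37): 5 bp
  [37,49): 12 bp
  [49,54): 5 bp
  [54,62): 8 bp
  [62,68): 6 bp
  [68,77): 9 bp
  [77,99): 22 bp
  [99,108): 9 bp
  [108,118): 10 bp
  [118,123): 5 bp
  [123,136): 13 bp
  [136,146): 10 bp
  [146,157): 11 bp
  [157,165): 8 bp
  [165,174): 9 bp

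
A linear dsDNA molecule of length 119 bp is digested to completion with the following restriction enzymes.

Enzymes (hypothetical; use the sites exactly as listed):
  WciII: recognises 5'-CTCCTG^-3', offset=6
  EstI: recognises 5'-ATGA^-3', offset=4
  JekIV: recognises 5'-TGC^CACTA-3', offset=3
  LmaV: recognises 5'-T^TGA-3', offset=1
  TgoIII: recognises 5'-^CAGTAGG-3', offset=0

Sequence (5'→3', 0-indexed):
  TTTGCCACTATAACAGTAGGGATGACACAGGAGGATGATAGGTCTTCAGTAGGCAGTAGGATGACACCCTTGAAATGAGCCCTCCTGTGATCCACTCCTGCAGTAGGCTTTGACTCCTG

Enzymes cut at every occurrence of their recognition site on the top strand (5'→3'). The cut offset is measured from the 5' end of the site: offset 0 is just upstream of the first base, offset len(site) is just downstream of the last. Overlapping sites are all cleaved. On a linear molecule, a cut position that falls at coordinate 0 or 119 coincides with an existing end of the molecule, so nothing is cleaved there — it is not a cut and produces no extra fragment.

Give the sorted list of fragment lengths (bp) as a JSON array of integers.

Site scan:
  WciII CTCCTG/6: at [81, 94, 113] ⇒ [87, 100] (position 119 is a terminus of the linear molecule — no cut)
  EstI ATGA/4: at [21, 34, 60, 74] ⇒ [25, 38, 64, 78]
  JekIV TGCCACTA/3: at [2] ⇒ [5]
  LmaV TTGA/1: at [69, 109] ⇒ [70, 110]
  TgoIII CAGTAGG/0: at [13, 46, 53, 100] ⇒ [13, 46, 53, 100]

All cut coordinates (distinct, sorted): [5, 13, 25, 38, 46, 53, 64, 70, 78, 87, 100, 110]

Fragments:
  [0,5): 5 bp
  [5,13): 8 bp
  [13,25): 12 bp
  [25,38): 13 bp
  [38,46): 8 bp
  [46,53): 7 bp
  [53,64): 11 bp
  [64,70): 6 bp
  [70,78): 8 bp
  [78,87): 9 bp
  [87,100): 13 bp
  [100,110): 10 bp
  [110,119): 9 bp

[5,6,7,8,8,8,9,9,10,11,12,13,13]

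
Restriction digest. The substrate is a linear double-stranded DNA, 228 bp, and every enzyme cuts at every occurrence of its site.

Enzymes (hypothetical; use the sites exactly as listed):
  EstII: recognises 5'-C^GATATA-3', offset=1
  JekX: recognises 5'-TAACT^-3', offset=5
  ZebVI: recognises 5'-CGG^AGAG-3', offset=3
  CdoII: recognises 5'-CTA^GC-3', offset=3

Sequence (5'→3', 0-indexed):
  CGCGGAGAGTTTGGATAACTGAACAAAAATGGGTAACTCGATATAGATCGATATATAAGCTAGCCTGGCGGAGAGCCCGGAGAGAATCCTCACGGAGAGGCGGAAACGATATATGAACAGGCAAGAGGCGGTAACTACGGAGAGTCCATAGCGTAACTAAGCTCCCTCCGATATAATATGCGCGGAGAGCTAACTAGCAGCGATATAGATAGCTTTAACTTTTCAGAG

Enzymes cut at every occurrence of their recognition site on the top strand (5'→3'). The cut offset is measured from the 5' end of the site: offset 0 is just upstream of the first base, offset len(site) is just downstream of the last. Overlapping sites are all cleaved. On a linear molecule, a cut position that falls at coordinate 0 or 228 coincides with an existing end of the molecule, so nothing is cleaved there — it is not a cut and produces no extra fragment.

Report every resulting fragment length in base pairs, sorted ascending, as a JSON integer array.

Site scan:
  EstII CGATATA/1: at [38, 48, 106, 168, 200] ⇒ [39, 49, 107, 169, 201]
  JekX TAACT/5: at [15, 33, 131, 153, 190, 215] ⇒ [20, 38, 136, 158, 195, 220]
  ZebVI CGGAGAG/3: at [2, 68, 77, 92, 137, 182] ⇒ [5, 71, 80, 95, 140, 185]
  CdoII CTAGC/3: at [59, 193] ⇒ [62, 196]

Pooled cuts: [5, 20, 38, 39, 49, 62, 71, 80, 95, 107, 136, 140, 158, 169, 185, 195, 196, 201, 220]

Fragments:
  [0,5): 5 bp
  [5,20): 15 bp
  [20,38): 18 bp
  [38,39): 1 bp
  [39,49): 10 bp
  [49,62): 13 bp
  [62,71): 9 bp
  [71,80): 9 bp
  [80,95): 15 bp
  [95,107): 12 bp
  [107,136): 29 bp
  [136,140): 4 bp
  [140,158): 18 bp
  [158,169): 11 bp
  [169,185): 16 bp
  [185,195): 10 bp
  [195,196): 1 bp
  [196,201): 5 bp
  [201,220): 19 bp
  [220,228): 8 bp

[1,1,4,5,5,8,9,9,10,10,11,12,13,15,15,16,18,18,19,29]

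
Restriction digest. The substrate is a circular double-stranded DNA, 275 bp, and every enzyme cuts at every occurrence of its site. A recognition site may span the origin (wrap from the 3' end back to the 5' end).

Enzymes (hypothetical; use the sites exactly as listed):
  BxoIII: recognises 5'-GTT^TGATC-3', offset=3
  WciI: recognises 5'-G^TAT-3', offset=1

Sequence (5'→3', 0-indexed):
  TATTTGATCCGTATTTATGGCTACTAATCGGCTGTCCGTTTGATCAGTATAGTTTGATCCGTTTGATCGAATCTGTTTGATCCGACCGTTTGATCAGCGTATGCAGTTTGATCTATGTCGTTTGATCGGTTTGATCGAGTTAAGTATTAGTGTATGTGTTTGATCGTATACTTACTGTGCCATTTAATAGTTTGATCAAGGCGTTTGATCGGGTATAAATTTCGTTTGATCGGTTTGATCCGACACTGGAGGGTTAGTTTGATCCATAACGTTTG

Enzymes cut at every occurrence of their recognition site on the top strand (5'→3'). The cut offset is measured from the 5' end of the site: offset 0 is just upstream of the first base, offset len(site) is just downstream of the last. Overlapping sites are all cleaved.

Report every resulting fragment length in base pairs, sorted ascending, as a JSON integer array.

Site scan:
  BxoIII (GTTTGATC, off=3): starts [37, 51, 60, 74, 87, 105, 119, 128, 157, 189, 202, 223, 232, 256] → cuts [40, 54, 63, 77, 90, 108, 122, 131, 160, 192, 205, 226, 235, 259]
  WciI (GTAT, off=1): starts [10, 46, 98, 143, 151, 165, 212, 274] → cuts [0, 11, 47, 99, 144, 152, 166, 213]

All cut coordinates (distinct, sorted): [0, 11, 40, 47, 54, 63, 77, 90, 99, 108, 122, 131, 144, 152, 160, 166, 192, 205, 213, 226, 235, 259]

Fragment lengths:
  0→11: 11 bp
  11→40: 29 bp
  40→47: 7 bp
  47→54: 7 bp
  54→63: 9 bp
  63→77: 14 bp
  77→90: 13 bp
  90→99: 9 bp
  99→108: 9 bp
  108→122: 14 bp
  122→131: 9 bp
  131→144: 13 bp
  144→152: 8 bp
  152→160: 8 bp
  160→166: 6 bp
  166→192: 26 bp
  192→205: 13 bp
  205→213: 8 bp
  213→226: 13 bp
  226→235: 9 bp
  235→259: 24 bp
  259→0 (wrap): 275-259+0 = 16 bp

[6,7,7,8,8,8,9,9,9,9,9,11,13,13,13,13,14,14,16,24,26,29]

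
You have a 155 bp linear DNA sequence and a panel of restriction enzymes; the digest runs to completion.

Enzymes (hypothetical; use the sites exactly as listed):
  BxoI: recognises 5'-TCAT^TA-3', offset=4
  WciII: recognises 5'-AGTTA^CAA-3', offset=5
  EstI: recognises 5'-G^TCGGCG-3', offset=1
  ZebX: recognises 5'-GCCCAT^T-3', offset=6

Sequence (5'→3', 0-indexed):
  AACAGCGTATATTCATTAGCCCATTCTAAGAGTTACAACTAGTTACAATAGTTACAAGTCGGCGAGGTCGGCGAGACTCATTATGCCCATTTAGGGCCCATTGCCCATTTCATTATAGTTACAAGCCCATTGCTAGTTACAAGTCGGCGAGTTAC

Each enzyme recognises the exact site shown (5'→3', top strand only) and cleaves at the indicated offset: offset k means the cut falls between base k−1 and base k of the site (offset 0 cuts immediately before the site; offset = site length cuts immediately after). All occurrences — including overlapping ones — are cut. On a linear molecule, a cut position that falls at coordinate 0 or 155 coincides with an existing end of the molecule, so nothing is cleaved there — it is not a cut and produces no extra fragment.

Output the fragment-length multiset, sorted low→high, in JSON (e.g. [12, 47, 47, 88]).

Site scan:
  BxoI TCATTA/4: at [12, 77, 109] ⇒ [16, 81, 113]
  WciII AGTTACAA/5: at [30, 40, 49, 116, 134] ⇒ [35, 45, 54, 121, 139]
  EstI GTCGGCG/1: at [57, 66, 142] ⇒ [58, 67, 143]
  ZebX GCCCATT/6: at [18, 84, 95, 102, 124] ⇒ [24, 90, 101, 108, 130]

All cut coordinates (distinct, sorted): [16, 24, 35, 45, 54, 58, 67, 81, 90, 101, 108, 113, 121, 130, 139, 143]

Fragments:
  [0,16): 16 bp
  [16,24): 8 bp
  [24,35): 11 bp
  [35,45): 10 bp
  [45,54): 9 bp
  [54,58): 4 bp
  [58,67): 9 bp
  [67,81): 14 bp
  [81,90): 9 bp
  [90,101): 11 bp
  [101,108): 7 bp
  [108,113): 5 bp
  [113,121): 8 bp
  [121,130): 9 bp
  [130,139): 9 bp
  [139,143): 4 bp
  [143,155): 12 bp

[4,4,5,7,8,8,9,9,9,9,9,10,11,11,12,14,16]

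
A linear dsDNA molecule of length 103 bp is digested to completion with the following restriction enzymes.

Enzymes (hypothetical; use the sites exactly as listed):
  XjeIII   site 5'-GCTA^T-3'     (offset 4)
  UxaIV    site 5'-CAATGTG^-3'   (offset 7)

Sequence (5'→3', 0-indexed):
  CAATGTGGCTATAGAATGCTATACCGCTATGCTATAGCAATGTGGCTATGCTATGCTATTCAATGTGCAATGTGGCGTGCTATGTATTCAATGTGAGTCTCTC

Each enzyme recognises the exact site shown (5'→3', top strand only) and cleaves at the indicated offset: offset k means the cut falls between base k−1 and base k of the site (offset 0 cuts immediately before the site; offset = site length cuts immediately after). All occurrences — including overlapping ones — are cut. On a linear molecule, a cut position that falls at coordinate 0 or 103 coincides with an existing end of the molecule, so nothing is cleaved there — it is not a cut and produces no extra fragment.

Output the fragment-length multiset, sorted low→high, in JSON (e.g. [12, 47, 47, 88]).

[4,4,5,5,5,7,7,8,8,8,9,10,10,13]

Site scan:
  XjeIII (GCTAT, off=4): starts [7, 17, 25, 30, 44, 49, 54, 78] → cuts [11, 21, 29, 34, 48, 53, 58, 82]
  UxaIV (CAATGTG, off=7): starts [0, 37, 60, 67, 88] → cuts [7, 44, 67, 74, 95]

All cut coordinates (distinct, sorted): [7, 11, 21, 29, 34, 44, 48, 53, 58, 67, 74, 82, 95]

Fragments:
  [0,7): 7 bp
  [7,11): 4 bp
  [11,21): 10 bp
  [21,29): 8 bp
  [29,34): 5 bp
  [34,44): 10 bp
  [44,48): 4 bp
  [48,53): 5 bp
  [53,58): 5 bp
  [58,67): 9 bp
  [67,74): 7 bp
  [74,82): 8 bp
  [82,95): 13 bp
  [95,103): 8 bp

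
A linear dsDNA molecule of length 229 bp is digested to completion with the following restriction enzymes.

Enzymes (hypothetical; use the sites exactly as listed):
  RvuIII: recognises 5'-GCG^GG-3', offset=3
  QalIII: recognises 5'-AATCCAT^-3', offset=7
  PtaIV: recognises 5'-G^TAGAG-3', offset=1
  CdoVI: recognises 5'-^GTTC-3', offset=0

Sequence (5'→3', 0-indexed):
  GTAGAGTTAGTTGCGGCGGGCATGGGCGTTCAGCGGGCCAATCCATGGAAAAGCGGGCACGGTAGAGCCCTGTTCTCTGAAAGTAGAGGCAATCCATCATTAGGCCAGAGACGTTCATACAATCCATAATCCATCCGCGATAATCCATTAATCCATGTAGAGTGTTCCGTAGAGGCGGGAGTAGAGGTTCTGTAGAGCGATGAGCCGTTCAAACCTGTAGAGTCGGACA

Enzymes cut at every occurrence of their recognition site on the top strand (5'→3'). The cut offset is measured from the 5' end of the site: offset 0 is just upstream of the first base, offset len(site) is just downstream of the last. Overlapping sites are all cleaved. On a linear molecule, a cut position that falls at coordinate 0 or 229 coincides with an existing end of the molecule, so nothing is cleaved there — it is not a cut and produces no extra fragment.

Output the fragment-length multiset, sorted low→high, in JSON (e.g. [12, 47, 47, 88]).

Scan for sites:
  RvuIII GCGGG/3: at [15, 32, 52, 174] ⇒ [18, 35, 55, 177]
  QalIII AATCCAT/7: at [39, 90, 120, 127, 141, 149] ⇒ [46, 97, 127, 134, 148, 156]
  PtaIV GTAGAG/1: at [0, 61, 82, 156, 168, 180, 191, 216] ⇒ [1, 62, 83, 157, 169, 181, 192, 217]
  CdoVI GTTC/0: at [27, 71, 112, 163, 186, 206] ⇒ [27, 71, 112, 163, 186, 206]

All cut coordinates (distinct, sorted): [1, 18, 27, 35, 46, 55, 62, 71, 83, 97, 112, 127, 134, 148, 156, 157, 163, 169, 177, 181, 186, 192, 206, 217]

Fragments:
  [0,1): 1 bp
  [1,18): 17 bp
  [18,27): 9 bp
  [27,35): 8 bp
  [35,46): 11 bp
  [46,55): 9 bp
  [55,62): 7 bp
  [62,71): 9 bp
  [71,83): 12 bp
  [83,97): 14 bp
  [97,112): 15 bp
  [112,127): 15 bp
  [127,134): 7 bp
  [134,148): 14 bp
  [148,156): 8 bp
  [156,157): 1 bp
  [157,163): 6 bp
  [163,169): 6 bp
  [169,177): 8 bp
  [177,181): 4 bp
  [181,186): 5 bp
  [186,192): 6 bp
  [192,206): 14 bp
  [206,217): 11 bp
  [217,229): 12 bp

[1,1,4,5,6,6,6,7,7,8,8,8,9,9,9,11,11,12,12,14,14,14,15,15,17]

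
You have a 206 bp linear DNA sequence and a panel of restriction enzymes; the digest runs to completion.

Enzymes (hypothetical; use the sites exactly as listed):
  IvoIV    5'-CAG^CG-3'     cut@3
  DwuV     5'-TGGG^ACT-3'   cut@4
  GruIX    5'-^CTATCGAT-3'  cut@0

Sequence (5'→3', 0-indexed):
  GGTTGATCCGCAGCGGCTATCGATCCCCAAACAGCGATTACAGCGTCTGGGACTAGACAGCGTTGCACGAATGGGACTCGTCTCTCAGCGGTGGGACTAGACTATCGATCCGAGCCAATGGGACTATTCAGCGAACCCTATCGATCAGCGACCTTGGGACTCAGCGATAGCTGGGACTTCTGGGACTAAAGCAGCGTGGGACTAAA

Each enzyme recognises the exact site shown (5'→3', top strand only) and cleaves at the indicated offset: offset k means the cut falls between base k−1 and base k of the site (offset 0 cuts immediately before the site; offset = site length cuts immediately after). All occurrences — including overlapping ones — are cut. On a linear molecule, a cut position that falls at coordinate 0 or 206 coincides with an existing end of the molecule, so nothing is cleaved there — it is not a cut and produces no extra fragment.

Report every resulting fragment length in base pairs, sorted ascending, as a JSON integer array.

Scan for sites:
  IvoIV (CAGCG, off=3): starts [10, 31, 40, 57, 85, 128, 145, 161, 191] → cuts [13, 34, 43, 60, 88, 131, 148, 164, 194]
  DwuV (TGGGACT, off=4): starts [47, 71, 91, 118, 154, 171, 180, 196] → cuts [51, 75, 95, 122, 158, 175, 184, 200]
  GruIX (CTATCGAT, off=0): starts [16, 101, 137] → cuts [16, 101, 137]

All cut coordinates (distinct, sorted): [13, 16, 34, 43, 51, 60, 75, 88, 95, 101, 122, 131, 137, 148, 158, 164, 175, 184, 194, 200]

Fragments:
  [0,13): 13 bp
  [13,16): 3 bp
  [16,34): 18 bp
  [34,43): 9 bp
  [43,51): 8 bp
  [51,60): 9 bp
  [60,75): 15 bp
  [75,88): 13 bp
  [88,95): 7 bp
  [95,101): 6 bp
  [101,122): 21 bp
  [122,131): 9 bp
  [131,137): 6 bp
  [137,148): 11 bp
  [148,158): 10 bp
  [158,164): 6 bp
  [164,175): 11 bp
  [175,184): 9 bp
  [184,194): 10 bp
  [194,200): 6 bp
  [200,206): 6 bp

[3,6,6,6,6,6,7,8,9,9,9,9,10,10,11,11,13,13,15,18,21]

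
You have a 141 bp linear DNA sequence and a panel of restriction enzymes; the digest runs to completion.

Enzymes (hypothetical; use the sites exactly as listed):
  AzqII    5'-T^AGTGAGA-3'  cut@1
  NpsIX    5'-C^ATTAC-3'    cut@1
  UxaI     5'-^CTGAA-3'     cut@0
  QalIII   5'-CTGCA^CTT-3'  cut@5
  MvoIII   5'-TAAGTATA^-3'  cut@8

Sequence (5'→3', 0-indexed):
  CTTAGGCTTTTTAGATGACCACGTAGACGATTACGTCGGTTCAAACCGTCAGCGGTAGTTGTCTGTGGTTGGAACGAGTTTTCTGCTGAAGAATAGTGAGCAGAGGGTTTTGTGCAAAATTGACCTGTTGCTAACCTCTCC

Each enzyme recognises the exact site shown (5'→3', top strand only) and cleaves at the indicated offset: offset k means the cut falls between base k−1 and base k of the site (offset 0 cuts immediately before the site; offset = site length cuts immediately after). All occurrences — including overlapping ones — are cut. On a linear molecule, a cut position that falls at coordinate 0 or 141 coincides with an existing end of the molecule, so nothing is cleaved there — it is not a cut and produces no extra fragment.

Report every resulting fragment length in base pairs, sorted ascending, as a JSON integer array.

[56,85]

Scan for sites:
  AzqII (TAGTGAGA, off=1): no sites
  NpsIX (CATTAC, off=1): no sites
  UxaI CTGAA/0: at [85] ⇒ [85]
  QalIII (CTGCACTT, off=5): no sites
  MvoIII (TAAGTATA, off=8): no sites

Pooled cuts: [85]

Fragments:
  [0,85): 85 bp
  [85,141): 56 bp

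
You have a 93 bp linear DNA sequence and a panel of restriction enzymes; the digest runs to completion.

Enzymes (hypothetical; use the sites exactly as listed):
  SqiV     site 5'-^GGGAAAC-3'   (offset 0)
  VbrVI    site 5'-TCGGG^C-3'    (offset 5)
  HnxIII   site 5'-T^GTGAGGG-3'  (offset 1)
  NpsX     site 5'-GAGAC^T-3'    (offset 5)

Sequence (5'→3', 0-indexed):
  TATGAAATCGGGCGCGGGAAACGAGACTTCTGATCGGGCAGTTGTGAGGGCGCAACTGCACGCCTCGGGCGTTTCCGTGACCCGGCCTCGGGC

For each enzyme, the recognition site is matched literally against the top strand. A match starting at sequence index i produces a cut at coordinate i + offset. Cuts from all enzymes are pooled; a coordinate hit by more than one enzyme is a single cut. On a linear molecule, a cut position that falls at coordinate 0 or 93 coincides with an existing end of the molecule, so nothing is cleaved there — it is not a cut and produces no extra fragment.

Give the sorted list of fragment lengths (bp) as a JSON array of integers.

Site scan:
  SqiV (GGGAAAC, off=0): starts [15] → cuts [15]
  VbrVI (TCGGGC, off=5): starts [7, 33, 64, 87] → cuts [12, 38, 69, 92]
  HnxIII (TGTGAGGG, off=1): starts [42] → cuts [43]
  NpsX (GAGACT, off=5): starts [22] → cuts [27]

Pooled cuts: [12, 15, 27, 38, 43, 69, 92]

Fragments:
  [0,12): 12 bp
  [12,15): 3 bp
  [15,27): 12 bp
  [27,38): 11 bp
  [38,43): 5 bp
  [43,69): 26 bp
  [69,92): 23 bp
  [92,93): 1 bp

[1,3,5,11,12,12,23,26]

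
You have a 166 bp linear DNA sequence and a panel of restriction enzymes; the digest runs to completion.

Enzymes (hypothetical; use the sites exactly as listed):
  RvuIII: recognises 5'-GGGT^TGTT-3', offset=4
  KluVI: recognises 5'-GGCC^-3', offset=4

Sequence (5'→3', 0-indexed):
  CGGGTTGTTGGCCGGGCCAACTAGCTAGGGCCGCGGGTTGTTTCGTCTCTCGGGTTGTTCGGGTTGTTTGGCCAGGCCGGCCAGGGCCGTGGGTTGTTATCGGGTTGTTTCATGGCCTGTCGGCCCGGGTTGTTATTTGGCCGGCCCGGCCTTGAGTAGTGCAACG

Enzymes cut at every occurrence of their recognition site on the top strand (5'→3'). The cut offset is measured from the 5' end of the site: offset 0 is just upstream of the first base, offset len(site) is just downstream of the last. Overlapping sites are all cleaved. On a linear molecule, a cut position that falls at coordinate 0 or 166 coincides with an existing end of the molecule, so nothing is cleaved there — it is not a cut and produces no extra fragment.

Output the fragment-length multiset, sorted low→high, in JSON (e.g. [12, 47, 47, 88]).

[4,4,5,5,5,5,5,6,6,6,8,8,9,9,11,12,12,14,15,17]

Scan for sites:
  RvuIII GGGTTGTT/4: at [1, 34, 51, 60, 90, 101, 126] ⇒ [5, 38, 55, 64, 94, 105, 130]
  KluVI GGCC/4: at [9, 14, 28, 69, 74, 78, 84, 113, 121, 138, 142, 147] ⇒ [13, 18, 32, 73, 78, 82, 88, 117, 125, 142, 146, 151]

Pooled cuts: [5, 13, 18, 32, 38, 55, 64, 73, 78, 82, 88, 94, 105, 117, 125, 130, 142, 146, 151]

Fragment lengths:
  [0,5): 5 bp
  [5,13): 8 bp
  [13,18): 5 bp
  [18,32): 14 bp
  [32,38): 6 bp
  [38,55): 17 bp
  [55,64): 9 bp
  [64,73): 9 bp
  [73,78): 5 bp
  [78,82): 4 bp
  [82,88): 6 bp
  [88,94): 6 bp
  [94,105): 11 bp
  [105,117): 12 bp
  [117,125): 8 bp
  [125,130): 5 bp
  [130,142): 12 bp
  [142,146): 4 bp
  [146,151): 5 bp
  [151,166): 15 bp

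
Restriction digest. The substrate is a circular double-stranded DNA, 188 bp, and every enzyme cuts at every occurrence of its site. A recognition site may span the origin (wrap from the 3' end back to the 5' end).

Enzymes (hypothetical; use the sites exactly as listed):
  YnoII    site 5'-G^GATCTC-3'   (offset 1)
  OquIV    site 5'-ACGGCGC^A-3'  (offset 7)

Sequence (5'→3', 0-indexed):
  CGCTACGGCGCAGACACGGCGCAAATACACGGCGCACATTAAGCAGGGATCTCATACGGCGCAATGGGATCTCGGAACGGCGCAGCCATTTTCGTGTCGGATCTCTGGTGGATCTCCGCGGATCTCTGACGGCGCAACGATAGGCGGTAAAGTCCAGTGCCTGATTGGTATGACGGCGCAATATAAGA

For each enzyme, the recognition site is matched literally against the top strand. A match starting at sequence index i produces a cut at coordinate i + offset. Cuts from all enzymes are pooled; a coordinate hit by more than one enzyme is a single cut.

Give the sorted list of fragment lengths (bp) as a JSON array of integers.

[5,10,11,11,12,13,15,15,16,16,20,44]

Site scan:
  YnoII (GGATCTC, off=1): starts [46, 66, 98, 109, 119] → cuts [47, 67, 99, 110, 120]
  OquIV (ACGGCGCA, off=7): starts [4, 15, 28, 55, 76, 128, 172] → cuts [11, 22, 35, 62, 83, 135, 179]

All cut coordinates (distinct, sorted): [11, 22, 35, 47, 62, 67, 83, 99, 110, 120, 135, 179]

Fragment lengths:
  11→22: 11 bp
  22→35: 13 bp
  35→47: 12 bp
  47→62: 15 bp
  62→67: 5 bp
  67→83: 16 bp
  83→99: 16 bp
  99→110: 11 bp
  110→120: 10 bp
  120→135: 15 bp
  135→179: 44 bp
  179→11 (wrap): 188-179+11 = 20 bp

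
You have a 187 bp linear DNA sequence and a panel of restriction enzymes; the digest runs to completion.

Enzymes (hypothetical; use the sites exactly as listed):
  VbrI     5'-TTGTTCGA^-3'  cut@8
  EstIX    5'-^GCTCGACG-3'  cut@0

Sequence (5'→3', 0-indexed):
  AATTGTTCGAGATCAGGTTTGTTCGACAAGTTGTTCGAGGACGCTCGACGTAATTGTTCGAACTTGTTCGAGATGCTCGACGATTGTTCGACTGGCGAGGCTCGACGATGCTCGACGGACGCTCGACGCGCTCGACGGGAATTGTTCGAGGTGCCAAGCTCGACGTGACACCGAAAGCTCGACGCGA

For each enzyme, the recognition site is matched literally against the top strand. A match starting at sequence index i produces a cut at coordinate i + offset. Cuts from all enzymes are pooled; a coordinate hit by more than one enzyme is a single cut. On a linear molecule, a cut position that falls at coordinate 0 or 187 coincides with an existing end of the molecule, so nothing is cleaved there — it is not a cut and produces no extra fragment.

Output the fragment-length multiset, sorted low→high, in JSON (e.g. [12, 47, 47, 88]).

[3,4,8,8,9,10,10,10,11,11,12,16,17,19,19,20]

Scan for sites:
  VbrI (TTGTTCGA, off=8): starts [2, 18, 30, 53, 63, 83, 141] → cuts [10, 26, 38, 61, 71, 91, 149]
  EstIX (GCTCGACG, off=0): starts [42, 74, 99, 109, 120, 129, 157, 176] → cuts [42, 74, 99, 109, 120, 129, 157, 176]

All cut coordinates (distinct, sorted): [10, 26, 38, 42, 61, 71, 74, 91, 99, 109, 120, 129, 149, 157, 176]

Fragments:
  [0,10): 10 bp
  [10,26): 16 bp
  [26,38): 12 bp
  [38,42): 4 bp
  [42,61): 19 bp
  [61,71): 10 bp
  [71,74): 3 bp
  [74,91): 17 bp
  [91,99): 8 bp
  [99,109): 10 bp
  [109,120): 11 bp
  [120,129): 9 bp
  [129,149): 20 bp
  [149,157): 8 bp
  [157,176): 19 bp
  [176,187): 11 bp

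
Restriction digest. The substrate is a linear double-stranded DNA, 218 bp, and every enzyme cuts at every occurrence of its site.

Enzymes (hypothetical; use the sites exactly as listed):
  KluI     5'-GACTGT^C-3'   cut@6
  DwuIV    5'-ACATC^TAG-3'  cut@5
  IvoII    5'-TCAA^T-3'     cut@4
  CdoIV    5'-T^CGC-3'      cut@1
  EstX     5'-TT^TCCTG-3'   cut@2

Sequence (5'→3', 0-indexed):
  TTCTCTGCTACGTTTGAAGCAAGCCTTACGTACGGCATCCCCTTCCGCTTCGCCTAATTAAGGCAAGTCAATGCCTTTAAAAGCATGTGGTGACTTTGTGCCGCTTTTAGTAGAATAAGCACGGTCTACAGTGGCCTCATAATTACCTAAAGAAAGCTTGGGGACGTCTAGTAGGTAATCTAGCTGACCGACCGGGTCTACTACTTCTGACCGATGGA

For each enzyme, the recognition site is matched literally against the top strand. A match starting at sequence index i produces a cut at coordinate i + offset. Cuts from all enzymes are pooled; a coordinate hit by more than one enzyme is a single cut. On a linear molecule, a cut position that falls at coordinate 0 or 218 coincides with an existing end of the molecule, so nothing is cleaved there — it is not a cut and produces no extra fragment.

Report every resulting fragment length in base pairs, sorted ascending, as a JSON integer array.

Per-enzyme occurrences:
  KluI (GACTGTC, off=6): no sites
  DwuIV (ACATCTAG, off=5): no sites
  IvoII TCAAT/4: at [67] ⇒ [71]
  CdoIV TCGC/1: at [49] ⇒ [50]
  EstX (TTTCCTG, off=2): no sites

Pooled cuts: [50, 71]

Fragment lengths:
  [0,50): 50 bp
  [50,71): 21 bp
  [71,218): 147 bp

[21,50,147]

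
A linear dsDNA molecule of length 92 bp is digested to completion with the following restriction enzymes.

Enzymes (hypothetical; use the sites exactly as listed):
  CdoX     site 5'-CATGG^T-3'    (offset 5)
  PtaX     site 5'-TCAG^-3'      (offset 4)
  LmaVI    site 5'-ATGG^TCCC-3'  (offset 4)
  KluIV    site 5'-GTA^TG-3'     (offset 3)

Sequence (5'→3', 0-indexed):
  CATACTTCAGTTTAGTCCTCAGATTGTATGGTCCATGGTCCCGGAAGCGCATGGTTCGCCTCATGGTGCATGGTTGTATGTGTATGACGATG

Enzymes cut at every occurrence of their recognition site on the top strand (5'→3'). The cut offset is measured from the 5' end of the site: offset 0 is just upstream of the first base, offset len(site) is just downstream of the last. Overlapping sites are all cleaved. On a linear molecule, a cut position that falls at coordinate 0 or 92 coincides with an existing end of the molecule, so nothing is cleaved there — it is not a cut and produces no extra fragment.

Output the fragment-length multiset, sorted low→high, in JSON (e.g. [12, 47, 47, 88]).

Per-enzyme occurrences:
  CdoX CATGGT/5: at [33, 49, 61, 68] ⇒ [38, 54, 66, 73]
  PtaX TCAG/4: at [6, 18] ⇒ [10, 22]
  LmaVI ATGGTCCC/4: at [34] ⇒ [38]
  KluIV GTATG/3: at [25, 75, 81] ⇒ [28, 78, 84]

All cut coordinates (distinct, sorted): [10, 22, 28, 38, 54, 66, 73, 78, 84]

Fragment lengths:
  [0,10): 10 bp
  [10,22): 12 bp
  [22,28): 6 bp
  [28,38): 10 bp
  [38,54): 16 bp
  [54,66): 12 bp
  [66,73): 7 bp
  [73,78): 5 bp
  [78,84): 6 bp
  [84,92): 8 bp

[5,6,6,7,8,10,10,12,12,16]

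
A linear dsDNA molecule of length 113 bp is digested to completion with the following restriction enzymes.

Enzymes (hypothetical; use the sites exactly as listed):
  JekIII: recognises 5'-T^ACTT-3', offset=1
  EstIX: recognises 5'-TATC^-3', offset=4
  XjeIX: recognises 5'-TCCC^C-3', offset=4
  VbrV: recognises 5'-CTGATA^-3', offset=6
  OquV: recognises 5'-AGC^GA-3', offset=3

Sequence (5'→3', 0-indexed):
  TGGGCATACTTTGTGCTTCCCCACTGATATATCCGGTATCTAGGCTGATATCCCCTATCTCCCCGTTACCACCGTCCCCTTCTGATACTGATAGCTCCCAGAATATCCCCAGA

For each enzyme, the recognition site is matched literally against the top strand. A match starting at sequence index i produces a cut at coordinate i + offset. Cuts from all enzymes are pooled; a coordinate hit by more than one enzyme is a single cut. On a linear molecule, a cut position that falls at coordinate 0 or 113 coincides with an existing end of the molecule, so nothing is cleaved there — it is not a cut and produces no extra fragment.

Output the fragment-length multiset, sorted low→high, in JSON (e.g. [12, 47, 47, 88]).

[2,2,2,4,4,4,5,6,7,7,8,9,10,14,14,15]

Scan for sites:
  JekIII TACTT/1: at [6] ⇒ [7]
  EstIX TATC/4: at [29, 36, 48, 55, 103] ⇒ [33, 40, 52, 59, 107]
  XjeIX TCCCC/4: at [17, 50, 59, 74, 105] ⇒ [21, 54, 63, 78, 109]
  VbrV CTGATA/6: at [23, 44, 81, 87] ⇒ [29, 50, 87, 93]
  OquV (AGCGA, off=3): no sites

All cut coordinates (distinct, sorted): [7, 21, 29, 33, 40, 50, 52, 54, 59, 63, 78, 87, 93, 107, 109]

Fragments:
  [0,7): 7 bp
  [7,21): 14 bp
  [21,29): 8 bp
  [29,33): 4 bp
  [33,40): 7 bp
  [40,50): 10 bp
  [50,52): 2 bp
  [52,54): 2 bp
  [54,59): 5 bp
  [59,63): 4 bp
  [63,78): 15 bp
  [78,87): 9 bp
  [87,93): 6 bp
  [93,107): 14 bp
  [107,109): 2 bp
  [109,113): 4 bp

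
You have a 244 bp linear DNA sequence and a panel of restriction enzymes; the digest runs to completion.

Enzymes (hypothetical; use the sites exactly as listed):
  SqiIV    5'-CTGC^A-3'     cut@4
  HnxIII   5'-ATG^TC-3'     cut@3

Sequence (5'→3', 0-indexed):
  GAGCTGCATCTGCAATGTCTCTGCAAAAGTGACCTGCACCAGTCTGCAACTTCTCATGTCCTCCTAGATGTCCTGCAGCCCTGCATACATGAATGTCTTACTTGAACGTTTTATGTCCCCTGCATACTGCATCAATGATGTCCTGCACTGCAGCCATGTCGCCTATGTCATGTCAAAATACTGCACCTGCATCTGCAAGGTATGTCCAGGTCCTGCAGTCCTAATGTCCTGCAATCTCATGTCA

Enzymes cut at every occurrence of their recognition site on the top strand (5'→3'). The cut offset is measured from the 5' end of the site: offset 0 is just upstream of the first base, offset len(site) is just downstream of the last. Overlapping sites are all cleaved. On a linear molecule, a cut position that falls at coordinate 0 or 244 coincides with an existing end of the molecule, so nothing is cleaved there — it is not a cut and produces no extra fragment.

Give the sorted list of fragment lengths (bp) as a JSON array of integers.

Site scan:
  SqiIV (CTGCA, off=4): starts [3, 9, 20, 33, 43, 72, 80, 119, 126, 142, 147, 180, 186, 192, 212, 228] → cuts [7, 13, 24, 37, 47, 76, 84, 123, 130, 146, 151, 184, 190, 196, 216, 232]
  HnxIII (ATGTC, off=3): starts [14, 55, 67, 92, 112, 137, 155, 164, 169, 201, 223, 238] → cuts [17, 58, 70, 95, 115, 140, 158, 167, 172, 204, 226, 241]

Pooled cuts: [7, 13, 17, 24, 37, 47, 58, 70, 76, 84, 95, 115, 123, 130, 140, 146, 151, 158, 167, 172, 184, 190, 196, 204, 216, 226, 232, 241]

Fragments:
  [0,7): 7 bp
  [7,13): 6 bp
  [13,17): 4 bp
  [17,24): 7 bp
  [24,37): 13 bp
  [37,47): 10 bp
  [47,58): 11 bp
  [58,70): 12 bp
  [70,76): 6 bp
  [76,84): 8 bp
  [84,95): 11 bp
  [95,115): 20 bp
  [115,123): 8 bp
  [123,130): 7 bp
  [130,140): 10 bp
  [140,146): 6 bp
  [146,151): 5 bp
  [151,158): 7 bp
  [158,167): 9 bp
  [167,172): 5 bp
  [172,184): 12 bp
  [184,190): 6 bp
  [190,196): 6 bp
  [196,204): 8 bp
  [204,216): 12 bp
  [216,226): 10 bp
  [226,232): 6 bp
  [232,241): 9 bp
  [241,244): 3 bp

[3,4,5,5,6,6,6,6,6,6,7,7,7,7,8,8,8,9,9,10,10,10,11,11,12,12,12,13,20]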